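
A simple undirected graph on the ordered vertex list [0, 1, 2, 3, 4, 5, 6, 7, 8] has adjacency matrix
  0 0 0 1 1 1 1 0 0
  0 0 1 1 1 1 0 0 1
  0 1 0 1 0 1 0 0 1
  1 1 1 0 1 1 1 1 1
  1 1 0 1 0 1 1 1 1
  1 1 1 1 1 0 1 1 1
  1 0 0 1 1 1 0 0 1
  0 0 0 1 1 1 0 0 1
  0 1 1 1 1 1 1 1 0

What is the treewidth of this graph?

A width-4 tree decomposition is:
Bags: B1 = {1, 3, 4, 5, 8}  B2 = {3, 4, 5, 6, 8}  B3 = {3, 4, 5, 7, 8}  B4 = {0, 3, 4, 5, 6}  B5 = {1, 2, 3, 5, 8}
Tree: B1–B2, B1–B3, B2–B4, B1–B5
The largest bag has 5 vertices, giving width 4; this decomposition certifies tw(G) ≤ 4. For the lower bound, the 5 vertices {1, 2, 3, 5, 8} are pairwise adjacent, and any tree decomposition puts a clique entirely inside one bag — forcing width ≥ 4. The upper and lower bounds meet at 4, so that is the treewidth.

4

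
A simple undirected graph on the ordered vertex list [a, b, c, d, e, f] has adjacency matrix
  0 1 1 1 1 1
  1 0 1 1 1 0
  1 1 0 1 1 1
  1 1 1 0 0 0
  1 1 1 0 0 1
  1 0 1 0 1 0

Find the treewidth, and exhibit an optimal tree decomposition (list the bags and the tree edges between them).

Treewidth 3.
One such decomposition:
Bags: B1 = {a, b, c, d}  B2 = {a, b, c, e}  B3 = {a, c, e, f}
Tree: B1–B2, B2–B3

Every bag has size at most 4, so the width is 4 − 1 = 3 and tw(G) ≤ 3. For the lower bound, the 4 vertices {a, b, c, d} are pairwise adjacent, and any tree decomposition puts a clique entirely inside one bag — forcing width ≥ 3. Therefore the treewidth is 3.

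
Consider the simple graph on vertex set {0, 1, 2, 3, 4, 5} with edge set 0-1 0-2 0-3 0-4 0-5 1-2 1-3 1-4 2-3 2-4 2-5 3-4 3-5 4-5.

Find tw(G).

A width-4 tree decomposition is:
Bags: B1 = {0, 2, 3, 4, 5}  B2 = {0, 1, 2, 3, 4}
Tree: B1–B2
Each bag holds 5 vertices, so the decomposition has width 4, which upper-bounds the treewidth. Conversely, {0, 1, 2, 3, 4} is a clique of size 5, and the vertices of any clique must share a bag in every tree decomposition; so some bag has ≥ 5 vertices and tw(G) ≥ 4. Combining the bounds, tw(G) = 4.

4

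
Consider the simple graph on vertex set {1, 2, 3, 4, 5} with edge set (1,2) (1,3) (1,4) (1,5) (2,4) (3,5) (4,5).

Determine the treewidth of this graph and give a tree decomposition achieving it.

Each bag holds 3 vertices, so the decomposition has width 2, which upper-bounds the treewidth. On the other hand G contains the 3-clique {1, 3, 5}. A clique must lie in a single bag of any decomposition, so no decomposition can have width below 2. The upper and lower bounds meet at 2, so that is the treewidth.

Treewidth 2.
Bags: B1 = {1, 4, 5}  B2 = {1, 2, 4}  B3 = {1, 3, 5}
Tree: B1–B2, B1–B3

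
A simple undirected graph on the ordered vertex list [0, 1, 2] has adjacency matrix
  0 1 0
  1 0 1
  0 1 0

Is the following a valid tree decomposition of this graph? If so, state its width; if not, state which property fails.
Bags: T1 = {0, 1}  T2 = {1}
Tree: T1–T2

A tree decomposition must satisfy three properties: every vertex lies in some bag; for every edge, both endpoints lie together in some bag; and for every vertex, the bags containing it form a connected subtree. Here vertex 2 appears in no bag, so the decomposition is invalid.

No — vertex 2 appears in no bag.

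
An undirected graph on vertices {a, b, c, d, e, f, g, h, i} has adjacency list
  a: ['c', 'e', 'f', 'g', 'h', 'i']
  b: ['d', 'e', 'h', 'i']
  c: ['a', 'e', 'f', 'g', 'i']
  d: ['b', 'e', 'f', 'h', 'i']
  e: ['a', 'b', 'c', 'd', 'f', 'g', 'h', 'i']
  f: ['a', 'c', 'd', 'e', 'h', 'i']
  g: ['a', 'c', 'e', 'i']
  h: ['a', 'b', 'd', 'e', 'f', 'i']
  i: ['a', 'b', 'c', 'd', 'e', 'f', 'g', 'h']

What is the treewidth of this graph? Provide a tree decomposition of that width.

Treewidth 4.
One optimal decomposition is:
Bags: B1 = {a, c, e, f, i}  B2 = {a, e, f, h, i}  B3 = {a, c, e, g, i}  B4 = {d, e, f, h, i}  B5 = {b, d, e, h, i}
Tree: B1–B2, B1–B3, B2–B4, B4–B5

Each bag holds 5 vertices, so the decomposition has width 4, which upper-bounds the treewidth. Conversely, {a, c, e, g, i} is a clique of size 5, and the vertices of any clique must share a bag in every tree decomposition; so some bag has ≥ 5 vertices and tw(G) ≥ 4. Hence tw(G) = 4 exactly.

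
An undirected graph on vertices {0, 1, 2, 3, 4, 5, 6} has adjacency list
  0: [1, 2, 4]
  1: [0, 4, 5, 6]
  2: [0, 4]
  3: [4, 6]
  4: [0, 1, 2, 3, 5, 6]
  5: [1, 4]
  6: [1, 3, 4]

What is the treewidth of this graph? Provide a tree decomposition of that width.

Each bag holds 3 vertices, so the decomposition has width 2, which upper-bounds the treewidth. On the other hand G contains the 3-clique {0, 1, 4}. A clique must lie in a single bag of any decomposition, so no decomposition can have width below 2. Therefore the treewidth is 2.

Treewidth 2.
Bags: B1 = {1, 4, 6}  B2 = {1, 4, 5}  B3 = {0, 1, 4}  B4 = {3, 4, 6}  B5 = {0, 2, 4}
Tree: B1–B2, B1–B3, B1–B4, B3–B5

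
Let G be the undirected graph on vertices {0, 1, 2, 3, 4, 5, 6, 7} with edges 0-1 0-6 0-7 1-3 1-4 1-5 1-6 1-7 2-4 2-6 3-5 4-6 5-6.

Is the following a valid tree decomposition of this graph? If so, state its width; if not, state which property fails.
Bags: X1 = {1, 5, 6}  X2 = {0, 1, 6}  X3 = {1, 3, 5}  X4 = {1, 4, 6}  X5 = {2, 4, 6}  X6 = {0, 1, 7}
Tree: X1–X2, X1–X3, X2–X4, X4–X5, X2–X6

Yes; width 2.

Every vertex of G appears in some bag (union = {0, 1, 2, 3, 4, 5, 6, 7}); every edge is covered by a bag; and for each vertex v the set of bags containing v is connected in the bag tree. The decomposition is therefore valid. The largest bag has 3 vertices, so the width is 2.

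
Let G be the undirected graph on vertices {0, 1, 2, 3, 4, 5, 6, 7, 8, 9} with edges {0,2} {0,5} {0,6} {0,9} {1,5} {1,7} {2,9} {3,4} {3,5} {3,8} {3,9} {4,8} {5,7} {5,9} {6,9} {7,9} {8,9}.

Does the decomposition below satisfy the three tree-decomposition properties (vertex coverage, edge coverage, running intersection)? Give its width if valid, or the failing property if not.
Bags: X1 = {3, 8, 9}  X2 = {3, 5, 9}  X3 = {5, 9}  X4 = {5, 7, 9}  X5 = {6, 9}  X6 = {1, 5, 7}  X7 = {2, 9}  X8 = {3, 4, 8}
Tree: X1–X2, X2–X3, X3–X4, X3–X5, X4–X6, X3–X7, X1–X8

No — vertex 0 appears in no bag.

A tree decomposition must satisfy three properties: every vertex lies in some bag; for every edge, both endpoints lie together in some bag; and for every vertex, the bags containing it form a connected subtree. Here vertex 0 appears in no bag, so the decomposition is invalid.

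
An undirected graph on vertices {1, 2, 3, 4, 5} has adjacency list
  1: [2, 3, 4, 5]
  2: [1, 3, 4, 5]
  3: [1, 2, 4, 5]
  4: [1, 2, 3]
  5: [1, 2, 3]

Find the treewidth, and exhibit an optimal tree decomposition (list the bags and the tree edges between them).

Treewidth 3.
One such decomposition:
Bags: B1 = {1, 2, 3, 5}  B2 = {1, 2, 3, 4}
Tree: B1–B2

Each bag holds 4 vertices, so the decomposition has width 3, which upper-bounds the treewidth. On the other hand G contains the 4-clique {1, 2, 3, 4}. A clique must lie in a single bag of any decomposition, so no decomposition can have width below 3. Therefore the treewidth is 3.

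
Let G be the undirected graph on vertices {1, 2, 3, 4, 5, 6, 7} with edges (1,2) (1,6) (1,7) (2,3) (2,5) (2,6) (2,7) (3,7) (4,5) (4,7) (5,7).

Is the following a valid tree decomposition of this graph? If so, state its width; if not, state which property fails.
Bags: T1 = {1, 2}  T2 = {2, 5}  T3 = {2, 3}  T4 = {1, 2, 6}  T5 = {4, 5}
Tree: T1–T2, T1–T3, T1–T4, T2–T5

No — vertex 7 appears in no bag.

A tree decomposition must satisfy three properties: every vertex lies in some bag; for every edge, both endpoints lie together in some bag; and for every vertex, the bags containing it form a connected subtree. Here vertex 7 appears in no bag, so the decomposition is invalid.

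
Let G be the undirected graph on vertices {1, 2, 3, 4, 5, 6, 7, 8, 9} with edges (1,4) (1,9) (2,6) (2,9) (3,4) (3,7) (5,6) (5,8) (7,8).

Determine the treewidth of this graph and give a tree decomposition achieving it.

Each bag holds 3 vertices, so the decomposition has width 2, which upper-bounds the treewidth. Since 8–5–6–2–9–1–4–3–7–8 is a cycle in G, G is not acyclic. Forests are exactly the graphs of treewidth ≤ 1, so tw(G) ≥ 2. The upper and lower bounds meet at 2, so that is the treewidth.

Treewidth 2.
One optimal decomposition is:
Bags: B1 = {5, 6, 8}  B2 = {2, 6, 8}  B3 = {2, 8, 9}  B4 = {1, 8, 9}  B5 = {1, 4, 8}  B6 = {3, 4, 8}  B7 = {3, 7, 8}
Tree: B1–B2, B2–B3, B3–B4, B4–B5, B5–B6, B6–B7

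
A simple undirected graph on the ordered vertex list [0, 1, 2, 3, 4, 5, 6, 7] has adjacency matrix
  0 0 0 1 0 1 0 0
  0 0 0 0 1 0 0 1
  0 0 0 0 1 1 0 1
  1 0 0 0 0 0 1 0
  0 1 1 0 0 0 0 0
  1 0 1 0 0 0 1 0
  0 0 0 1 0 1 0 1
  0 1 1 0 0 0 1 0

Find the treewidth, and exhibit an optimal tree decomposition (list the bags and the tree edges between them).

Treewidth 2.
One such decomposition:
Bags: B1 = {0, 3, 6}  B2 = {0, 5, 6}  B3 = {5, 6, 7}  B4 = {2, 5, 7}  B5 = {1, 2, 7}  B6 = {1, 2, 4}
Tree: B1–B2, B2–B3, B3–B4, B4–B5, B5–B6

The largest bag has 3 vertices, giving width 2; this decomposition certifies tw(G) ≤ 2. For the lower bound, G contains the cycle 3–0–5–6–3, so G is not a forest; only forests have treewidth ≤ 1, hence tw(G) ≥ 2. Hence tw(G) = 2 exactly.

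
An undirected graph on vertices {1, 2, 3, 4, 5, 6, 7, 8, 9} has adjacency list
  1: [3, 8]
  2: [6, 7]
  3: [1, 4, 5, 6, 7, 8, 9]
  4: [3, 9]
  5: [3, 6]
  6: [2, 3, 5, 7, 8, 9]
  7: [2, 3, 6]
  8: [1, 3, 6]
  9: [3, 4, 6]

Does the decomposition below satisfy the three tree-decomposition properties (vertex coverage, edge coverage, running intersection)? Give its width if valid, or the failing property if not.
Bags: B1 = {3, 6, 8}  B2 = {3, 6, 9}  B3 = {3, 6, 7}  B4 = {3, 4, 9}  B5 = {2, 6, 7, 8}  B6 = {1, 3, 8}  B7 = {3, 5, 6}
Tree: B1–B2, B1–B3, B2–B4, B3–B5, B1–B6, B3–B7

A tree decomposition must satisfy three properties: every vertex lies in some bag; for every edge, both endpoints lie together in some bag; and for every vertex, the bags containing it form a connected subtree. Here bags containing vertex 8 are not connected in the tree, so the decomposition is invalid.

No — bags containing vertex 8 are not connected in the tree.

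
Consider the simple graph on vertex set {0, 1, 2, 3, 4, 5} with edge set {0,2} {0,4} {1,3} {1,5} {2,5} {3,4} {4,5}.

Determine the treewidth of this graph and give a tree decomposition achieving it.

Treewidth 2.
Bags: B1 = {0, 2, 5}  B2 = {0, 4, 5}  B3 = {1, 4, 5}  B4 = {1, 3, 4}
Tree: B1–B2, B2–B3, B3–B4

Every bag has size at most 3, so the width is 3 − 1 = 2 and tw(G) ≤ 2. Since 2–0–4–5–2 is a cycle in G, G is not acyclic. Forests are exactly the graphs of treewidth ≤ 1, so tw(G) ≥ 2. Hence tw(G) = 2 exactly.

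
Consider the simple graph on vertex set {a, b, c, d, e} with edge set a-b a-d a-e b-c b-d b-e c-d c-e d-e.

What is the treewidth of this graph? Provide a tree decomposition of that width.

Every bag has size at most 4, so the width is 4 − 1 = 3 and tw(G) ≤ 3. On the other hand G contains the 4-clique {b, c, d, e}. A clique must lie in a single bag of any decomposition, so no decomposition can have width below 3. The upper and lower bounds meet at 3, so that is the treewidth.

Treewidth 3.
Bags: B1 = {a, b, d, e}  B2 = {b, c, d, e}
Tree: B1–B2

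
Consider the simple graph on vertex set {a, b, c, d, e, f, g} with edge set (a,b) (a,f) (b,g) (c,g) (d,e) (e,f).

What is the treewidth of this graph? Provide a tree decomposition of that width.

The largest bag has 2 vertices, giving width 1; this decomposition certifies tw(G) ≤ 1. G has an edge, so its treewidth is at least 1. Therefore the treewidth is 1.

Treewidth 1.
One such decomposition:
Bags: B1 = {c, g}  B2 = {b, g}  B3 = {a, b}  B4 = {a, f}  B5 = {e, f}  B6 = {d, e}
Tree: B1–B2, B2–B3, B3–B4, B4–B5, B5–B6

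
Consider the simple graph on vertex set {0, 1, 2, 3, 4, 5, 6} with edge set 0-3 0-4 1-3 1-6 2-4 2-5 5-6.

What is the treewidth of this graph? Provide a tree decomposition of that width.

The largest bag has 3 vertices, giving width 2; this decomposition certifies tw(G) ≤ 2. The edges 6–5–2–4–0–3–1–6 form a cycle, so G is not a tree and its treewidth is at least 2. Hence tw(G) = 2 exactly.

Treewidth 2.
One optimal decomposition is:
Bags: B1 = {2, 5, 6}  B2 = {2, 4, 6}  B3 = {0, 4, 6}  B4 = {0, 3, 6}  B5 = {1, 3, 6}
Tree: B1–B2, B2–B3, B3–B4, B4–B5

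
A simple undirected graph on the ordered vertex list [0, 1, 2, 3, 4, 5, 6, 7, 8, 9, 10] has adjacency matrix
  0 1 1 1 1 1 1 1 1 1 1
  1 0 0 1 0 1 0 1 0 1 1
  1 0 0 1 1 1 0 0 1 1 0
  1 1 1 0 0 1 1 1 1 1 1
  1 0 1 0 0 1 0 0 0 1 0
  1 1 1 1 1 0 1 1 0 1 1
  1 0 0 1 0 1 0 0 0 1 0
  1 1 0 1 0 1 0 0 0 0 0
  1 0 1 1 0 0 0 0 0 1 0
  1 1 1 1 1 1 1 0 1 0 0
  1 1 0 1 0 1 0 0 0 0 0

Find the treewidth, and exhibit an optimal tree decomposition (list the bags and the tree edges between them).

Treewidth 4.
Bags: B1 = {0, 3, 5, 6, 9}  B2 = {0, 2, 3, 5, 9}  B3 = {0, 1, 3, 5, 9}  B4 = {0, 2, 3, 8, 9}  B5 = {0, 2, 4, 5, 9}  B6 = {0, 1, 3, 5, 10}  B7 = {0, 1, 3, 5, 7}
Tree: B1–B2, B1–B3, B2–B4, B2–B5, B3–B6, B6–B7

The largest bag has 5 vertices, giving width 4; this decomposition certifies tw(G) ≤ 4. Conversely, {0, 2, 3, 8, 9} is a clique of size 5, and the vertices of any clique must share a bag in every tree decomposition; so some bag has ≥ 5 vertices and tw(G) ≥ 4. Combining the bounds, tw(G) = 4.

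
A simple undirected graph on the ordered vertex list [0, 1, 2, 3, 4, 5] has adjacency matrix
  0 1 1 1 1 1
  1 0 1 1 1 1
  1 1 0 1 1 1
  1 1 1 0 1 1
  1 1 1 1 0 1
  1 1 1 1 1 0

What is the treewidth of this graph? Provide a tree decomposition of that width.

A single bag containing all 6 vertices is trivially a valid decomposition of width 5. Conversely, {0, 1, 2, 3, 4, 5} is a clique of size 6, and the vertices of any clique must share a bag in every tree decomposition; so some bag has ≥ 6 vertices and tw(G) ≥ 5. Combining the bounds, tw(G) = 5.

Treewidth 5.
Bags: B1 = {0, 1, 2, 3, 4, 5}
Tree: (single bag)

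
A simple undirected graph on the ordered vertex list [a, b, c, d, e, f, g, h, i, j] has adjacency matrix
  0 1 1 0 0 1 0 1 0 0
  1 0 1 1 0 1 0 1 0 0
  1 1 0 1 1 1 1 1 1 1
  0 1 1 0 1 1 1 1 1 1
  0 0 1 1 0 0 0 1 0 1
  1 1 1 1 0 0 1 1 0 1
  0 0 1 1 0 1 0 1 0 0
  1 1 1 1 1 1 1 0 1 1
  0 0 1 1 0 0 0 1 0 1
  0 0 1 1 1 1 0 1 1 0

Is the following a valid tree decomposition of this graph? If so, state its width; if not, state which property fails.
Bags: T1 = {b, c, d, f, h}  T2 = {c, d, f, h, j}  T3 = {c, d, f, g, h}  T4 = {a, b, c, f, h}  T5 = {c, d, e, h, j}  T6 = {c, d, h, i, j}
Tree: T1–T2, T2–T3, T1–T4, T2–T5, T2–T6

Yes; width 4.

Every vertex of G appears in some bag (union = {a, b, c, d, e, f, g, h, i, j}); every edge is covered by a bag; and for each vertex v the set of bags containing v is connected in the bag tree. The decomposition is therefore valid. The largest bag has 5 vertices, so the width is 4.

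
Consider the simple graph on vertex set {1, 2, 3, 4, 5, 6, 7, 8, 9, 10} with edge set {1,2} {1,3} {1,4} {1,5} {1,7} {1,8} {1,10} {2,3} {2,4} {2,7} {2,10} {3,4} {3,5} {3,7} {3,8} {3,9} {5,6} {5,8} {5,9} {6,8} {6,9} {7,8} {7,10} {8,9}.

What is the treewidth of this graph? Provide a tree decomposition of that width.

Treewidth 3.
One optimal decomposition is:
Bags: B1 = {1, 2, 3, 7}  B2 = {1, 3, 7, 8}  B3 = {1, 2, 7, 10}  B4 = {1, 3, 5, 8}  B5 = {3, 5, 8, 9}  B6 = {1, 2, 3, 4}  B7 = {5, 6, 8, 9}
Tree: B1–B2, B1–B3, B2–B4, B4–B5, B1–B6, B5–B7

The largest bag has 4 vertices, giving width 3; this decomposition certifies tw(G) ≤ 3. Conversely, {1, 2, 7, 10} is a clique of size 4, and the vertices of any clique must share a bag in every tree decomposition; so some bag has ≥ 4 vertices and tw(G) ≥ 3. Hence tw(G) = 3 exactly.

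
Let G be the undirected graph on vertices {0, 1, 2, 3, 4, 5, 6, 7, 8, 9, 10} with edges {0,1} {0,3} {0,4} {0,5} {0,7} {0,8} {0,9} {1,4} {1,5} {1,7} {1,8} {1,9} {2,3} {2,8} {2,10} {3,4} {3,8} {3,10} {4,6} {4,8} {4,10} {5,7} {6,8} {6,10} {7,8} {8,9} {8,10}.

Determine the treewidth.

3

A width-3 tree decomposition is:
Bags: B1 = {0, 1, 5, 7}  B2 = {0, 1, 7, 8}  B3 = {0, 1, 4, 8}  B4 = {0, 3, 4, 8}  B5 = {0, 1, 8, 9}  B6 = {3, 4, 8, 10}  B7 = {4, 6, 8, 10}  B8 = {2, 3, 8, 10}
Tree: B1–B2, B2–B3, B3–B4, B3–B5, B4–B6, B6–B7, B6–B8
Each bag holds 4 vertices, so the decomposition has width 3, which upper-bounds the treewidth. Conversely, {0, 1, 8, 9} is a clique of size 4, and the vertices of any clique must share a bag in every tree decomposition; so some bag has ≥ 4 vertices and tw(G) ≥ 3. Hence tw(G) = 3 exactly.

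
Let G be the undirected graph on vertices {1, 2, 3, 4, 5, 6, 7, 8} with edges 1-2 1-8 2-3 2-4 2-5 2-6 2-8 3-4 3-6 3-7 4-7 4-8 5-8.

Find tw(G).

2

A width-2 tree decomposition is:
Bags: B1 = {2, 4, 8}  B2 = {2, 5, 8}  B3 = {2, 3, 4}  B4 = {2, 3, 6}  B5 = {3, 4, 7}  B6 = {1, 2, 8}
Tree: B1–B2, B1–B3, B3–B4, B3–B5, B1–B6
The largest bag has 3 vertices, giving width 2; this decomposition certifies tw(G) ≤ 2. On the other hand G contains the 3-clique {1, 2, 8}. A clique must lie in a single bag of any decomposition, so no decomposition can have width below 2. Combining the bounds, tw(G) = 2.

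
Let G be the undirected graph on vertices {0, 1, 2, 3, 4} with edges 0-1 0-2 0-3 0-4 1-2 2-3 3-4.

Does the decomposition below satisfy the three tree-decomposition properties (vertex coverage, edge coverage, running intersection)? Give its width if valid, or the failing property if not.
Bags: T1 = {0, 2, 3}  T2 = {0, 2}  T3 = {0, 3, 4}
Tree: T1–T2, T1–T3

A tree decomposition must satisfy three properties: every vertex lies in some bag; for every edge, both endpoints lie together in some bag; and for every vertex, the bags containing it form a connected subtree. Here vertex 1 appears in no bag, so the decomposition is invalid.

No — vertex 1 appears in no bag.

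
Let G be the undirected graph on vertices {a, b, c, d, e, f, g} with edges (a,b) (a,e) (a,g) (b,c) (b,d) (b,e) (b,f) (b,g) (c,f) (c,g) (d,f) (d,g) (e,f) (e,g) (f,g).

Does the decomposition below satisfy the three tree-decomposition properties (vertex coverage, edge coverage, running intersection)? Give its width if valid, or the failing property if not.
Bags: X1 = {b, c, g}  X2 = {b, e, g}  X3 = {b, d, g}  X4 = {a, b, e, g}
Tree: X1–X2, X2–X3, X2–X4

No — vertex f appears in no bag.

A tree decomposition must satisfy three properties: every vertex lies in some bag; for every edge, both endpoints lie together in some bag; and for every vertex, the bags containing it form a connected subtree. Here vertex f appears in no bag, so the decomposition is invalid.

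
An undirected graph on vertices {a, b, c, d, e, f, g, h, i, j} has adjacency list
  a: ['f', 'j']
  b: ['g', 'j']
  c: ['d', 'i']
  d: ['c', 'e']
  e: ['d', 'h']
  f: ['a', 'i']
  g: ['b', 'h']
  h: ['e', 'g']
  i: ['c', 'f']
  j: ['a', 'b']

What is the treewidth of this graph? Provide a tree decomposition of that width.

Treewidth 2.
One optimal decomposition is:
Bags: B1 = {e, g, h}  B2 = {d, e, g}  B3 = {c, d, g}  B4 = {c, g, i}  B5 = {f, g, i}  B6 = {a, f, g}  B7 = {a, g, j}  B8 = {b, g, j}
Tree: B1–B2, B2–B3, B3–B4, B4–B5, B5–B6, B6–B7, B7–B8

Each bag holds 3 vertices, so the decomposition has width 2, which upper-bounds the treewidth. Since g–h–e–d–c–i–f–a–j–b–g is a cycle in G, G is not acyclic. Forests are exactly the graphs of treewidth ≤ 1, so tw(G) ≥ 2. The upper and lower bounds meet at 2, so that is the treewidth.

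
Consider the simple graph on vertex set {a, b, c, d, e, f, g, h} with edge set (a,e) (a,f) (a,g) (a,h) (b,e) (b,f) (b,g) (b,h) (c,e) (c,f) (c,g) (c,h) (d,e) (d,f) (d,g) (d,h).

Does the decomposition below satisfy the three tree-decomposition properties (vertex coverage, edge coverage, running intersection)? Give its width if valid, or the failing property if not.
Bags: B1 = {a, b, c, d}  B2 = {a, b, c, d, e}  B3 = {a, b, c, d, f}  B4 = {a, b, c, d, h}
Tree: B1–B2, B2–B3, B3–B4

A tree decomposition must satisfy three properties: every vertex lies in some bag; for every edge, both endpoints lie together in some bag; and for every vertex, the bags containing it form a connected subtree. Here vertex g appears in no bag, so the decomposition is invalid.

No — vertex g appears in no bag.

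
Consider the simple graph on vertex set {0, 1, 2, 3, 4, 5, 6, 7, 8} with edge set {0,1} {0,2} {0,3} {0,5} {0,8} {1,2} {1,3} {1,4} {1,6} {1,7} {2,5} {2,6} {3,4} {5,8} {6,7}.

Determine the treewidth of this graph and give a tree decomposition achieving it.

Each bag holds 3 vertices, so the decomposition has width 2, which upper-bounds the treewidth. Conversely, {0, 5, 8} is a clique of size 3, and the vertices of any clique must share a bag in every tree decomposition; so some bag has ≥ 3 vertices and tw(G) ≥ 2. Hence tw(G) = 2 exactly.

Treewidth 2.
One optimal decomposition is:
Bags: B1 = {1, 2, 6}  B2 = {0, 1, 2}  B3 = {0, 1, 3}  B4 = {1, 3, 4}  B5 = {0, 2, 5}  B6 = {1, 6, 7}  B7 = {0, 5, 8}
Tree: B1–B2, B2–B3, B3–B4, B2–B5, B1–B6, B5–B7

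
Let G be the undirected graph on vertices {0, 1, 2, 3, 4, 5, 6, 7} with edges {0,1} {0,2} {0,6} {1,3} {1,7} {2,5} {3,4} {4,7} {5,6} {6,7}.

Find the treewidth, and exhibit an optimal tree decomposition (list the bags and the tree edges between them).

The largest bag has 3 vertices, giving width 2; this decomposition certifies tw(G) ≤ 2. For the lower bound, G contains the cycle 4–3–1–7–4, so G is not a forest; only forests have treewidth ≤ 1, hence tw(G) ≥ 2. Hence tw(G) = 2 exactly.

Treewidth 2.
Bags: B1 = {3, 4, 7}  B2 = {1, 3, 7}  B3 = {1, 6, 7}  B4 = {0, 1, 6}  B5 = {0, 5, 6}  B6 = {0, 2, 5}
Tree: B1–B2, B2–B3, B3–B4, B4–B5, B5–B6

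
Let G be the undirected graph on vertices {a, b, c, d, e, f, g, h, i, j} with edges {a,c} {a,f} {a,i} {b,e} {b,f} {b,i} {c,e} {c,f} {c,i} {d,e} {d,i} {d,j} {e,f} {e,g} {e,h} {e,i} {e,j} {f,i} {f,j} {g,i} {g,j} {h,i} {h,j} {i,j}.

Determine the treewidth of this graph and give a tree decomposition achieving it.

Treewidth 3.
One optimal decomposition is:
Bags: B1 = {d, e, i, j}  B2 = {e, f, i, j}  B3 = {b, e, f, i}  B4 = {e, g, i, j}  B5 = {e, h, i, j}  B6 = {c, e, f, i}  B7 = {a, c, f, i}
Tree: B1–B2, B2–B3, B2–B4, B2–B5, B3–B6, B6–B7

The largest bag has 4 vertices, giving width 3; this decomposition certifies tw(G) ≤ 3. For the lower bound, the 4 vertices {d, e, i, j} are pairwise adjacent, and any tree decomposition puts a clique entirely inside one bag — forcing width ≥ 3. Hence tw(G) = 3 exactly.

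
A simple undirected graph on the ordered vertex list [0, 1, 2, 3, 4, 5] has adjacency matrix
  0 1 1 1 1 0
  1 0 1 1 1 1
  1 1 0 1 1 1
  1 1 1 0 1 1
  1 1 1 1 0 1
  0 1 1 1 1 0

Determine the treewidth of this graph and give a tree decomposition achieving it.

The largest bag has 5 vertices, giving width 4; this decomposition certifies tw(G) ≤ 4. Conversely, {0, 1, 2, 3, 4} is a clique of size 5, and the vertices of any clique must share a bag in every tree decomposition; so some bag has ≥ 5 vertices and tw(G) ≥ 4. Combining the bounds, tw(G) = 4.

Treewidth 4.
One such decomposition:
Bags: B1 = {1, 2, 3, 4, 5}  B2 = {0, 1, 2, 3, 4}
Tree: B1–B2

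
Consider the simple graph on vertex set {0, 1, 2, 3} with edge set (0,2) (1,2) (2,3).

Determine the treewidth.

A width-1 tree decomposition is:
Bags: B1 = {1, 2}  B2 = {0, 2}  B3 = {2, 3}
Tree: B1–B2, B2–B3
The largest bag has 2 vertices, giving width 1; this decomposition certifies tw(G) ≤ 1. Since G has at least one edge (e.g. 2–1), it is not an edgeless graph, so tw(G) ≥ 1. Combining the bounds, tw(G) = 1.

1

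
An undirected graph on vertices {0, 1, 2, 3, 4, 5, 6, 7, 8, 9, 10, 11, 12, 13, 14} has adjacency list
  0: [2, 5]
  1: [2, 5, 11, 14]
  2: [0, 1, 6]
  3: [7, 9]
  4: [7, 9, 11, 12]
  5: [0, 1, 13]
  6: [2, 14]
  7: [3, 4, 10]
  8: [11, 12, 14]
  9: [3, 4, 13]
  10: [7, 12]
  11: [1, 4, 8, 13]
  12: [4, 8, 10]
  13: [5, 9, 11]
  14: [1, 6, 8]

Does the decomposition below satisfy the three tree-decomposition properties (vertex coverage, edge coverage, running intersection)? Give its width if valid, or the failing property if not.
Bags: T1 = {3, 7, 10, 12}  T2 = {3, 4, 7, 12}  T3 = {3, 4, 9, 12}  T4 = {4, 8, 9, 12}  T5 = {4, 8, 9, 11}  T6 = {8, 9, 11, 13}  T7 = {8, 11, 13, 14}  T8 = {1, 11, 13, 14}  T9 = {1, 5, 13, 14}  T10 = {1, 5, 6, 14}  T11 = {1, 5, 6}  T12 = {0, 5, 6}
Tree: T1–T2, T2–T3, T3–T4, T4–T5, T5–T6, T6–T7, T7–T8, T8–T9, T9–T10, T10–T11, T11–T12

No — vertex 2 appears in no bag.

A tree decomposition must satisfy three properties: every vertex lies in some bag; for every edge, both endpoints lie together in some bag; and for every vertex, the bags containing it form a connected subtree. Here vertex 2 appears in no bag, so the decomposition is invalid.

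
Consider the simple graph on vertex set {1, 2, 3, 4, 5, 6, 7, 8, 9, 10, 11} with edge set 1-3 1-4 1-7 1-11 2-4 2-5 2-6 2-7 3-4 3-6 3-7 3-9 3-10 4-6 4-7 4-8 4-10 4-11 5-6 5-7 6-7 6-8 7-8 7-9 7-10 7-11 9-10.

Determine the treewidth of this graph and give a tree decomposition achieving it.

Every bag has size at most 4, so the width is 4 − 1 = 3 and tw(G) ≤ 3. On the other hand G contains the 4-clique {3, 7, 9, 10}. A clique must lie in a single bag of any decomposition, so no decomposition can have width below 3. Therefore the treewidth is 3.

Treewidth 3.
Bags: B1 = {3, 4, 7, 10}  B2 = {3, 4, 6, 7}  B3 = {4, 6, 7, 8}  B4 = {2, 4, 6, 7}  B5 = {2, 5, 6, 7}  B6 = {1, 3, 4, 7}  B7 = {3, 7, 9, 10}  B8 = {1, 4, 7, 11}
Tree: B1–B2, B2–B3, B3–B4, B4–B5, B2–B6, B1–B7, B6–B8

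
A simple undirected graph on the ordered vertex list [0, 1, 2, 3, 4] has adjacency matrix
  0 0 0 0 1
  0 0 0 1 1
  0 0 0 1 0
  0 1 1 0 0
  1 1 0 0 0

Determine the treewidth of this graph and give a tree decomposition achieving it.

Treewidth 1.
One such decomposition:
Bags: B1 = {0, 4}  B2 = {1, 4}  B3 = {1, 3}  B4 = {2, 3}
Tree: B1–B2, B2–B3, B3–B4

Each bag holds 2 vertices, so the decomposition has width 1, which upper-bounds the treewidth. Since G has at least one edge (e.g. 0–4), it is not an edgeless graph, so tw(G) ≥ 1. Combining the bounds, tw(G) = 1.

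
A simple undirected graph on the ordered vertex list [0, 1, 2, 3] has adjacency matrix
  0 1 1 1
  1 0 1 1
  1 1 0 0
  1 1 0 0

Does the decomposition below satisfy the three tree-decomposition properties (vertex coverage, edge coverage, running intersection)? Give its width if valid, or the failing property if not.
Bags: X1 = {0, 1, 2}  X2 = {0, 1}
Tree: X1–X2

No — vertex 3 appears in no bag.

A tree decomposition must satisfy three properties: every vertex lies in some bag; for every edge, both endpoints lie together in some bag; and for every vertex, the bags containing it form a connected subtree. Here vertex 3 appears in no bag, so the decomposition is invalid.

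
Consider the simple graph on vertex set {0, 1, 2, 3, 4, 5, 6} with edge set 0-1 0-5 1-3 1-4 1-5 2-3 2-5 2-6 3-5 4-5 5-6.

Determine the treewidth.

A width-2 tree decomposition is:
Bags: B1 = {1, 4, 5}  B2 = {1, 3, 5}  B3 = {0, 1, 5}  B4 = {2, 3, 5}  B5 = {2, 5, 6}
Tree: B1–B2, B1–B3, B2–B4, B4–B5
Each bag holds 3 vertices, so the decomposition has width 2, which upper-bounds the treewidth. On the other hand G contains the 3-clique {0, 1, 5}. A clique must lie in a single bag of any decomposition, so no decomposition can have width below 2. Therefore the treewidth is 2.

2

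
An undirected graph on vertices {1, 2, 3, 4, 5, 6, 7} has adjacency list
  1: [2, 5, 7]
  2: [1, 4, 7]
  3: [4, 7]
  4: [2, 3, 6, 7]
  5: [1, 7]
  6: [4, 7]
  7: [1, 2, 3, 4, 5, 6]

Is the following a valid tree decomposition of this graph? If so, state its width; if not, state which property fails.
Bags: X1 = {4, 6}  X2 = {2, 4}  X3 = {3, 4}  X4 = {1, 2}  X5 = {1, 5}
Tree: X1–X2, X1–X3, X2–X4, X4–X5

No — vertex 7 appears in no bag.

A tree decomposition must satisfy three properties: every vertex lies in some bag; for every edge, both endpoints lie together in some bag; and for every vertex, the bags containing it form a connected subtree. Here vertex 7 appears in no bag, so the decomposition is invalid.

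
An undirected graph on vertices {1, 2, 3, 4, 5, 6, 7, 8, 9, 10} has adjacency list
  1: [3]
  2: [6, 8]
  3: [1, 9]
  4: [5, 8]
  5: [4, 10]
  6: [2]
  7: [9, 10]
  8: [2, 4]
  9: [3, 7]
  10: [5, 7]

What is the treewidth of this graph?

A width-1 tree decomposition is:
Bags: B1 = {1, 3}  B2 = {3, 9}  B3 = {7, 9}  B4 = {7, 10}  B5 = {5, 10}  B6 = {4, 5}  B7 = {4, 8}  B8 = {2, 8}  B9 = {2, 6}
Tree: B1–B2, B2–B3, B3–B4, B4–B5, B5–B6, B6–B7, B7–B8, B8–B9
Every bag has size at most 2, so the width is 2 − 1 = 1 and tw(G) ≤ 1. Since G has at least one edge (e.g. 1–3), it is not an edgeless graph, so tw(G) ≥ 1. Hence tw(G) = 1 exactly.

1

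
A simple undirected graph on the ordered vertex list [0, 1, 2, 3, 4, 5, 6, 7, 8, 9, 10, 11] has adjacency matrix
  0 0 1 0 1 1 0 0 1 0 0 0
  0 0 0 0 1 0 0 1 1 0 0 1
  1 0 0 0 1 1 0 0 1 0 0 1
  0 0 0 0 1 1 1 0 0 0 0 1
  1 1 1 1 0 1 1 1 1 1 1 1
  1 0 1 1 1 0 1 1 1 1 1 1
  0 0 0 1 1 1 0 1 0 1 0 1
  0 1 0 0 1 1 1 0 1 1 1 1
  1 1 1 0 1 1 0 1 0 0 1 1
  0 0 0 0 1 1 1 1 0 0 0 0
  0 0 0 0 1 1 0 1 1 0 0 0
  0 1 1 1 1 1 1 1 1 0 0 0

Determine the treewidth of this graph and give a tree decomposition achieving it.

Treewidth 4.
One such decomposition:
Bags: B1 = {4, 5, 6, 7, 11}  B2 = {3, 4, 5, 6, 11}  B3 = {4, 5, 7, 8, 11}  B4 = {2, 4, 5, 8, 11}  B5 = {4, 5, 7, 8, 10}  B6 = {4, 5, 6, 7, 9}  B7 = {0, 2, 4, 5, 8}  B8 = {1, 4, 7, 8, 11}
Tree: B1–B2, B1–B3, B3–B4, B3–B5, B1–B6, B4–B7, B3–B8

Every bag has size at most 5, so the width is 5 − 1 = 4 and tw(G) ≤ 4. On the other hand G contains the 5-clique {1, 4, 7, 8, 11}. A clique must lie in a single bag of any decomposition, so no decomposition can have width below 4. Combining the bounds, tw(G) = 4.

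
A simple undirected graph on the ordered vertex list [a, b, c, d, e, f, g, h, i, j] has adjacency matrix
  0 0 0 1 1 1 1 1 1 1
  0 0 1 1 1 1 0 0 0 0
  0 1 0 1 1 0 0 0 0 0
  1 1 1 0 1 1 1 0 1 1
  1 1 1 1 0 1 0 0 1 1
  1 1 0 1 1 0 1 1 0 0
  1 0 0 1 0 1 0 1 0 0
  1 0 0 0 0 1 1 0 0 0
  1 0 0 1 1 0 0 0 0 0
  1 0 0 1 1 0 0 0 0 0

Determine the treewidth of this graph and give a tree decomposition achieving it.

Treewidth 3.
One such decomposition:
Bags: B1 = {a, d, e, f}  B2 = {b, d, e, f}  B3 = {a, d, e, j}  B4 = {a, d, e, i}  B5 = {a, d, f, g}  B6 = {a, f, g, h}  B7 = {b, c, d, e}
Tree: B1–B2, B1–B3, B3–B4, B1–B5, B5–B6, B2–B7

Each bag holds 4 vertices, so the decomposition has width 3, which upper-bounds the treewidth. On the other hand G contains the 4-clique {a, d, f, g}. A clique must lie in a single bag of any decomposition, so no decomposition can have width below 3. The upper and lower bounds meet at 3, so that is the treewidth.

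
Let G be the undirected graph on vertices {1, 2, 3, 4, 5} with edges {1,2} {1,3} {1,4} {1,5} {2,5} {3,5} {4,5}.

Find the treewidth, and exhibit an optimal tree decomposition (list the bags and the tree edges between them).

The largest bag has 3 vertices, giving width 2; this decomposition certifies tw(G) ≤ 2. For the lower bound, the 3 vertices {1, 2, 5} are pairwise adjacent, and any tree decomposition puts a clique entirely inside one bag — forcing width ≥ 2. Hence tw(G) = 2 exactly.

Treewidth 2.
Bags: B1 = {1, 2, 5}  B2 = {1, 3, 5}  B3 = {1, 4, 5}
Tree: B1–B2, B1–B3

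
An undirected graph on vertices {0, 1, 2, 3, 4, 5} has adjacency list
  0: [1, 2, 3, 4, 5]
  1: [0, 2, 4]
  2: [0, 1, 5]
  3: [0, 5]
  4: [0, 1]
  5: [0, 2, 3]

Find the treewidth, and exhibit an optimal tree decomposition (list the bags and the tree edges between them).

The largest bag has 3 vertices, giving width 2; this decomposition certifies tw(G) ≤ 2. For the lower bound, the 3 vertices {0, 1, 2} are pairwise adjacent, and any tree decomposition puts a clique entirely inside one bag — forcing width ≥ 2. The upper and lower bounds meet at 2, so that is the treewidth.

Treewidth 2.
Bags: B1 = {0, 3, 5}  B2 = {0, 2, 5}  B3 = {0, 1, 2}  B4 = {0, 1, 4}
Tree: B1–B2, B2–B3, B3–B4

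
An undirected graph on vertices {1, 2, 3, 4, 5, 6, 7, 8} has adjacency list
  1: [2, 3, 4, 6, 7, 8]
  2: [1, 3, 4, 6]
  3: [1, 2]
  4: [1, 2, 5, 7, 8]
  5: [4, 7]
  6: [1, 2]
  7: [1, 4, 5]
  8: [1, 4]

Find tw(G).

A width-2 tree decomposition is:
Bags: B1 = {4, 5, 7}  B2 = {1, 4, 7}  B3 = {1, 2, 4}  B4 = {1, 2, 3}  B5 = {1, 4, 8}  B6 = {1, 2, 6}
Tree: B1–B2, B2–B3, B3–B4, B3–B5, B3–B6
Every bag has size at most 3, so the width is 3 − 1 = 2 and tw(G) ≤ 2. Conversely, {1, 4, 8} is a clique of size 3, and the vertices of any clique must share a bag in every tree decomposition; so some bag has ≥ 3 vertices and tw(G) ≥ 2. Hence tw(G) = 2 exactly.

2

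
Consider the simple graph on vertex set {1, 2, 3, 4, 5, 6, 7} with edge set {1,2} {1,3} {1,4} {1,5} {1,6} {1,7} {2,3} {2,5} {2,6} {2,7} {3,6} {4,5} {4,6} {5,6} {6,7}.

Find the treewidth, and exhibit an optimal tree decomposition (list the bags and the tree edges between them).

Treewidth 3.
Bags: B1 = {1, 2, 6, 7}  B2 = {1, 2, 5, 6}  B3 = {1, 4, 5, 6}  B4 = {1, 2, 3, 6}
Tree: B1–B2, B2–B3, B1–B4

The largest bag has 4 vertices, giving width 3; this decomposition certifies tw(G) ≤ 3. Conversely, {1, 2, 3, 6} is a clique of size 4, and the vertices of any clique must share a bag in every tree decomposition; so some bag has ≥ 4 vertices and tw(G) ≥ 3. Combining the bounds, tw(G) = 3.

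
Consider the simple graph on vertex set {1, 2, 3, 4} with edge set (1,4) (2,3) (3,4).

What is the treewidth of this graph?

A width-1 tree decomposition is:
Bags: B1 = {2, 3}  B2 = {3, 4}  B3 = {1, 4}
Tree: B1–B2, B2–B3
Each bag holds 2 vertices, so the decomposition has width 1, which upper-bounds the treewidth. Any graph with an edge has treewidth ≥ 1, and G has the edge 2–3. Therefore the treewidth is 1.

1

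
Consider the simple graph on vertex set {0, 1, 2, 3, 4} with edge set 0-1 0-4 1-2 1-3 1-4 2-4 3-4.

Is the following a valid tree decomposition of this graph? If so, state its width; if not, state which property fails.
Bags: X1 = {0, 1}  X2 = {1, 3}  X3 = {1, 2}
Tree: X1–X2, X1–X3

No — vertex 4 appears in no bag.

A tree decomposition must satisfy three properties: every vertex lies in some bag; for every edge, both endpoints lie together in some bag; and for every vertex, the bags containing it form a connected subtree. Here vertex 4 appears in no bag, so the decomposition is invalid.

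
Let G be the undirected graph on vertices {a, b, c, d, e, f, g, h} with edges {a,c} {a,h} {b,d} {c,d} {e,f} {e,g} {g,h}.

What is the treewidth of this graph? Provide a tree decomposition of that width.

Treewidth 1.
One optimal decomposition is:
Bags: B1 = {b, d}  B2 = {c, d}  B3 = {a, c}  B4 = {a, h}  B5 = {g, h}  B6 = {e, g}  B7 = {e, f}
Tree: B1–B2, B2–B3, B3–B4, B4–B5, B5–B6, B6–B7

Every bag has size at most 2, so the width is 2 − 1 = 1 and tw(G) ≤ 1. Any graph with an edge has treewidth ≥ 1, and G has the edge b–d. Therefore the treewidth is 1.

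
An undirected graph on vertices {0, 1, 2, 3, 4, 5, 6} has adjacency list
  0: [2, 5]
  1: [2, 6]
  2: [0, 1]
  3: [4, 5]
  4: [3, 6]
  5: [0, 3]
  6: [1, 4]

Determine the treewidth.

2

A width-2 tree decomposition is:
Bags: B1 = {1, 2, 6}  B2 = {2, 4, 6}  B3 = {2, 3, 4}  B4 = {2, 3, 5}  B5 = {0, 2, 5}
Tree: B1–B2, B2–B3, B3–B4, B4–B5
Each bag holds 3 vertices, so the decomposition has width 2, which upper-bounds the treewidth. The edges 2–1–6–4–3–5–0–2 form a cycle, so G is not a tree and its treewidth is at least 2. Hence tw(G) = 2 exactly.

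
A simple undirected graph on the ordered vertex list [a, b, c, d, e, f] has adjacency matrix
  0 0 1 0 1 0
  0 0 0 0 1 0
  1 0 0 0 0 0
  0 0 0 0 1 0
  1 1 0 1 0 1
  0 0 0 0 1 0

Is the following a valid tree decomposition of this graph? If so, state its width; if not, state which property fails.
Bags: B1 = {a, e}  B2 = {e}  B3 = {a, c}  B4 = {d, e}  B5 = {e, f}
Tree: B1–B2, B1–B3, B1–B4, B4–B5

A tree decomposition must satisfy three properties: every vertex lies in some bag; for every edge, both endpoints lie together in some bag; and for every vertex, the bags containing it form a connected subtree. Here vertex b appears in no bag, so the decomposition is invalid.

No — vertex b appears in no bag.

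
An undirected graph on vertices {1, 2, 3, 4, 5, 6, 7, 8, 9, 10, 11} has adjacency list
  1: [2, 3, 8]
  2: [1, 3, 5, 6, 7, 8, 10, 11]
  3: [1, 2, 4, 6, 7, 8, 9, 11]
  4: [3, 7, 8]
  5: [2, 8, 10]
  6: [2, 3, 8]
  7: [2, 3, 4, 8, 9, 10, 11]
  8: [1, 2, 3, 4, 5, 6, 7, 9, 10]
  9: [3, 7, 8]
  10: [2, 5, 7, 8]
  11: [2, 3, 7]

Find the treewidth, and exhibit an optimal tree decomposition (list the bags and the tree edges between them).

Every bag has size at most 4, so the width is 4 − 1 = 3 and tw(G) ≤ 3. For the lower bound, the 4 vertices {3, 7, 8, 9} are pairwise adjacent, and any tree decomposition puts a clique entirely inside one bag — forcing width ≥ 3. Hence tw(G) = 3 exactly.

Treewidth 3.
Bags: B1 = {1, 2, 3, 8}  B2 = {2, 3, 7, 8}  B3 = {2, 3, 7, 11}  B4 = {2, 7, 8, 10}  B5 = {2, 3, 6, 8}  B6 = {3, 4, 7, 8}  B7 = {2, 5, 8, 10}  B8 = {3, 7, 8, 9}
Tree: B1–B2, B2–B3, B2–B4, B2–B5, B2–B6, B4–B7, B2–B8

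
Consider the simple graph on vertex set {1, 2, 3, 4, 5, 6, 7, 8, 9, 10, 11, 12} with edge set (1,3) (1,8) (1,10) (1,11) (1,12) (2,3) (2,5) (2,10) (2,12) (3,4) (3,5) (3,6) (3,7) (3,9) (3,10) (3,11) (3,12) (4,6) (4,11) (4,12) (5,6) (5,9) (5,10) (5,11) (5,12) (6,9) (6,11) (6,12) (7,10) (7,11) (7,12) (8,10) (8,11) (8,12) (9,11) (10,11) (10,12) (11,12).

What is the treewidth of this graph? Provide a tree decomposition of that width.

Every bag has size at most 5, so the width is 5 − 1 = 4 and tw(G) ≤ 4. For the lower bound, the 5 vertices {1, 8, 10, 11, 12} are pairwise adjacent, and any tree decomposition puts a clique entirely inside one bag — forcing width ≥ 4. Combining the bounds, tw(G) = 4.

Treewidth 4.
One such decomposition:
Bags: B1 = {3, 4, 6, 11, 12}  B2 = {3, 5, 6, 11, 12}  B3 = {3, 5, 6, 9, 11}  B4 = {3, 5, 10, 11, 12}  B5 = {2, 3, 5, 10, 12}  B6 = {1, 3, 10, 11, 12}  B7 = {1, 8, 10, 11, 12}  B8 = {3, 7, 10, 11, 12}
Tree: B1–B2, B2–B3, B2–B4, B4–B5, B4–B6, B6–B7, B4–B8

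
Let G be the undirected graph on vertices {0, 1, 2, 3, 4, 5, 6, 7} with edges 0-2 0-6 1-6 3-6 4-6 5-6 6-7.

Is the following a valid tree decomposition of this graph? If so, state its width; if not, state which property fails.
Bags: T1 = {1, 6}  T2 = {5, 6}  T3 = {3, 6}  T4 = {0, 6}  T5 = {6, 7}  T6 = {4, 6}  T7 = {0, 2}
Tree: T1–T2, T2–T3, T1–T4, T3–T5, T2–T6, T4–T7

Yes; width 1.

Vertex coverage: the bags together contain {0, 1, 2, 3, 4, 5, 6, 7}, the full vertex set. Edge coverage: each edge of G has both endpoints in at least one bag. Running intersection: for every vertex, the bags containing it form a connected subtree. All three properties hold, so this is a valid tree decomposition of width max|bag| − 1 = 1, and hence tw(G) ≤ 1.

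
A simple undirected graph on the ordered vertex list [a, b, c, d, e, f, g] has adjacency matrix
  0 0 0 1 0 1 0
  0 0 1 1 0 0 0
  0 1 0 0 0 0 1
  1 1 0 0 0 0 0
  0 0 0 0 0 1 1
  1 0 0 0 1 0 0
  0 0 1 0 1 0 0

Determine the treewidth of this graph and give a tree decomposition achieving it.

Treewidth 2.
One optimal decomposition is:
Bags: B1 = {b, c, d}  B2 = {c, d, g}  B3 = {d, e, g}  B4 = {d, e, f}  B5 = {a, d, f}
Tree: B1–B2, B2–B3, B3–B4, B4–B5

The largest bag has 3 vertices, giving width 2; this decomposition certifies tw(G) ≤ 2. For the lower bound, G contains the cycle d–b–c–g–e–f–a–d, so G is not a forest; only forests have treewidth ≤ 1, hence tw(G) ≥ 2. Therefore the treewidth is 2.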